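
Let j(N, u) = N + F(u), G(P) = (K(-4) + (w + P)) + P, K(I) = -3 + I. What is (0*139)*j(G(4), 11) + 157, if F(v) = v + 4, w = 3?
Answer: 157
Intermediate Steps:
F(v) = 4 + v
G(P) = -4 + 2*P (G(P) = ((-3 - 4) + (3 + P)) + P = (-7 + (3 + P)) + P = (-4 + P) + P = -4 + 2*P)
j(N, u) = 4 + N + u (j(N, u) = N + (4 + u) = 4 + N + u)
(0*139)*j(G(4), 11) + 157 = (0*139)*(4 + (-4 + 2*4) + 11) + 157 = 0*(4 + (-4 + 8) + 11) + 157 = 0*(4 + 4 + 11) + 157 = 0*19 + 157 = 0 + 157 = 157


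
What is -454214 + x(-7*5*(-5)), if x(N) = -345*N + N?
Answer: -514414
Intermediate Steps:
x(N) = -344*N
-454214 + x(-7*5*(-5)) = -454214 - 344*(-7*5)*(-5) = -454214 - (-12040)*(-5) = -454214 - 344*175 = -454214 - 60200 = -514414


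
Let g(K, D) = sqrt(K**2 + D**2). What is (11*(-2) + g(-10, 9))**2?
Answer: (22 - sqrt(181))**2 ≈ 73.041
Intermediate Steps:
g(K, D) = sqrt(D**2 + K**2)
(11*(-2) + g(-10, 9))**2 = (11*(-2) + sqrt(9**2 + (-10)**2))**2 = (-22 + sqrt(81 + 100))**2 = (-22 + sqrt(181))**2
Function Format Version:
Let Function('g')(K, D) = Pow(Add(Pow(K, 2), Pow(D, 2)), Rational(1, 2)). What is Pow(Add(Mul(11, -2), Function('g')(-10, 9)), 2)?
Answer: Pow(Add(22, Mul(-1, Pow(181, Rational(1, 2)))), 2) ≈ 73.041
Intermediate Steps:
Function('g')(K, D) = Pow(Add(Pow(D, 2), Pow(K, 2)), Rational(1, 2))
Pow(Add(Mul(11, -2), Function('g')(-10, 9)), 2) = Pow(Add(Mul(11, -2), Pow(Add(Pow(9, 2), Pow(-10, 2)), Rational(1, 2))), 2) = Pow(Add(-22, Pow(Add(81, 100), Rational(1, 2))), 2) = Pow(Add(-22, Pow(181, Rational(1, 2))), 2)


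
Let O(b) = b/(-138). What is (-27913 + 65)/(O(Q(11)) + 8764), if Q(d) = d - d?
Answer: -6962/2191 ≈ -3.1775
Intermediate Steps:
Q(d) = 0
O(b) = -b/138 (O(b) = b*(-1/138) = -b/138)
(-27913 + 65)/(O(Q(11)) + 8764) = (-27913 + 65)/(-1/138*0 + 8764) = -27848/(0 + 8764) = -27848/8764 = -27848*1/8764 = -6962/2191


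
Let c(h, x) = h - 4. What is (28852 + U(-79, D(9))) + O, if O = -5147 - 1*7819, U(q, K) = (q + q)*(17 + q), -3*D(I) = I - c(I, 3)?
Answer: 25682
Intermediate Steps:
c(h, x) = -4 + h
D(I) = -4/3 (D(I) = -(I - (-4 + I))/3 = -(I + (4 - I))/3 = -⅓*4 = -4/3)
U(q, K) = 2*q*(17 + q) (U(q, K) = (2*q)*(17 + q) = 2*q*(17 + q))
O = -12966 (O = -5147 - 7819 = -12966)
(28852 + U(-79, D(9))) + O = (28852 + 2*(-79)*(17 - 79)) - 12966 = (28852 + 2*(-79)*(-62)) - 12966 = (28852 + 9796) - 12966 = 38648 - 12966 = 25682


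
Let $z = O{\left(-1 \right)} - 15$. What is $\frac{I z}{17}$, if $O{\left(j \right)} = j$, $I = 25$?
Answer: $- \frac{400}{17} \approx -23.529$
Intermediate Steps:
$z = -16$ ($z = -1 - 15 = -16$)
$\frac{I z}{17} = \frac{25 \left(-16\right)}{17} = \left(-400\right) \frac{1}{17} = - \frac{400}{17}$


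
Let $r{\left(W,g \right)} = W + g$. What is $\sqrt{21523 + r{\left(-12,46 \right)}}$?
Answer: $\sqrt{21557} \approx 146.82$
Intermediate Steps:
$\sqrt{21523 + r{\left(-12,46 \right)}} = \sqrt{21523 + \left(-12 + 46\right)} = \sqrt{21523 + 34} = \sqrt{21557}$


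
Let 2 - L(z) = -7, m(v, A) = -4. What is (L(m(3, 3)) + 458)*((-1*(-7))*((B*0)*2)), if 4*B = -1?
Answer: 0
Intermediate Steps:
B = -¼ (B = (¼)*(-1) = -¼ ≈ -0.25000)
L(z) = 9 (L(z) = 2 - 1*(-7) = 2 + 7 = 9)
(L(m(3, 3)) + 458)*((-1*(-7))*((B*0)*2)) = (9 + 458)*((-1*(-7))*(-¼*0*2)) = 467*(7*(0*2)) = 467*(7*0) = 467*0 = 0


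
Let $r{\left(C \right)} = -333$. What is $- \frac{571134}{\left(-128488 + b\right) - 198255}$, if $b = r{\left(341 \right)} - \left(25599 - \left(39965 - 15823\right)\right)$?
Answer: $\frac{190378}{109511} \approx 1.7384$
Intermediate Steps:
$b = -1790$ ($b = -333 - \left(25599 - \left(39965 - 15823\right)\right) = -333 - \left(25599 - 24142\right) = -333 - 1457 = -1790$)
$- \frac{571134}{\left(-128488 + b\right) - 198255} = - \frac{571134}{\left(-128488 - 1790\right) - 198255} = - \frac{571134}{-130278 - 198255} = - \frac{571134}{-328533} = \left(-571134\right) \left(- \frac{1}{328533}\right) = \frac{190378}{109511}$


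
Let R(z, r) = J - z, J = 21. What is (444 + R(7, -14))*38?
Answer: 17404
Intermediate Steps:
R(z, r) = 21 - z
(444 + R(7, -14))*38 = (444 + (21 - 1*7))*38 = (444 + (21 - 7))*38 = (444 + 14)*38 = 458*38 = 17404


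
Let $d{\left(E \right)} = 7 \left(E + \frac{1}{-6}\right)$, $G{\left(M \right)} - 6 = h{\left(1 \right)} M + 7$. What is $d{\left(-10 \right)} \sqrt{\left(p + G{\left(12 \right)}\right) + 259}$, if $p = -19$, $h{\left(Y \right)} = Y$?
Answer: $- \frac{427 \sqrt{265}}{6} \approx -1158.5$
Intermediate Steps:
$G{\left(M \right)} = 13 + M$ ($G{\left(M \right)} = 6 + \left(1 M + 7\right) = 6 + \left(M + 7\right) = 6 + \left(7 + M\right) = 13 + M$)
$d{\left(E \right)} = - \frac{7}{6} + 7 E$ ($d{\left(E \right)} = 7 \left(E - \frac{1}{6}\right) = 7 \left(- \frac{1}{6} + E\right) = - \frac{7}{6} + 7 E$)
$d{\left(-10 \right)} \sqrt{\left(p + G{\left(12 \right)}\right) + 259} = \left(- \frac{7}{6} + 7 \left(-10\right)\right) \sqrt{\left(-19 + \left(13 + 12\right)\right) + 259} = \left(- \frac{7}{6} - 70\right) \sqrt{\left(-19 + 25\right) + 259} = - \frac{427 \sqrt{6 + 259}}{6} = - \frac{427 \sqrt{265}}{6}$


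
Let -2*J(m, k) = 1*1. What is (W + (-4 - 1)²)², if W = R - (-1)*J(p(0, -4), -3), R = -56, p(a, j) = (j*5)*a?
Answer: 3969/4 ≈ 992.25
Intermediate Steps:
p(a, j) = 5*a*j (p(a, j) = (5*j)*a = 5*a*j)
J(m, k) = -½ (J(m, k) = -1/2 = -½*1 = -½)
W = -113/2 (W = -56 - (-1)*(-1)/2 = -56 - 1*½ = -56 - ½ = -113/2 ≈ -56.500)
(W + (-4 - 1)²)² = (-113/2 + (-4 - 1)²)² = (-113/2 + (-5)²)² = (-113/2 + 25)² = (-63/2)² = 3969/4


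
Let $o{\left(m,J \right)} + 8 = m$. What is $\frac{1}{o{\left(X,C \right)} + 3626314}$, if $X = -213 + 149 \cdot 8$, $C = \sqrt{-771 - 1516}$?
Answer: $\frac{1}{3627285} \approx 2.7569 \cdot 10^{-7}$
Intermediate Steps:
$C = i \sqrt{2287}$ ($C = \sqrt{-2287} = i \sqrt{2287} \approx 47.823 i$)
$X = 979$ ($X = -213 + 1192 = 979$)
$o{\left(m,J \right)} = -8 + m$
$\frac{1}{o{\left(X,C \right)} + 3626314} = \frac{1}{\left(-8 + 979\right) + 3626314} = \frac{1}{971 + 3626314} = \frac{1}{3627285}$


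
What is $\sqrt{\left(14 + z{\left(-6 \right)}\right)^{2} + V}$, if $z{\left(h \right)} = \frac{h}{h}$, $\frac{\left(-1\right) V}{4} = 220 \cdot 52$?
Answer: $i \sqrt{45535} \approx 213.39 i$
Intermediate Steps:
$V = -45760$ ($V = - 4 \cdot 220 \cdot 52 = \left(-4\right) 11440 = -45760$)
$z{\left(h \right)} = 1$
$\sqrt{\left(14 + z{\left(-6 \right)}\right)^{2} + V} = \sqrt{\left(14 + 1\right)^{2} - 45760} = \sqrt{15^{2} - 45760} = \sqrt{225 - 45760} = \sqrt{-45535} = i \sqrt{45535}$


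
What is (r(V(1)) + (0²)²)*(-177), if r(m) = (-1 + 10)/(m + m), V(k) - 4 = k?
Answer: -1593/10 ≈ -159.30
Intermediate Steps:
V(k) = 4 + k
r(m) = 9/(2*m) (r(m) = 9/((2*m)) = 9*(1/(2*m)) = 9/(2*m))
(r(V(1)) + (0²)²)*(-177) = (9/(2*(4 + 1)) + (0²)²)*(-177) = ((9/2)/5 + 0²)*(-177) = ((9/2)*(⅕) + 0)*(-177) = (9/10 + 0)*(-177) = (9/10)*(-177) = -1593/10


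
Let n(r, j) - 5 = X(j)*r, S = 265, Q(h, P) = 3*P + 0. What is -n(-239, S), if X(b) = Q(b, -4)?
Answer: -2873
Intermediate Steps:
Q(h, P) = 3*P
X(b) = -12 (X(b) = 3*(-4) = -12)
n(r, j) = 5 - 12*r
-n(-239, S) = -(5 - 12*(-239)) = -(5 + 2868) = -1*2873 = -2873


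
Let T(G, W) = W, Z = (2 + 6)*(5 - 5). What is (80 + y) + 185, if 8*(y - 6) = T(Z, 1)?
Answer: 2169/8 ≈ 271.13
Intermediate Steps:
Z = 0 (Z = 8*0 = 0)
y = 49/8 (y = 6 + (1/8)*1 = 6 + 1/8 = 49/8 ≈ 6.1250)
(80 + y) + 185 = (80 + 49/8) + 185 = 689/8 + 185 = 2169/8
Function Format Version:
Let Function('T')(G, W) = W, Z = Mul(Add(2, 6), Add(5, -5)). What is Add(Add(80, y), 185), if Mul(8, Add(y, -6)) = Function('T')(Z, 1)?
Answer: Rational(2169, 8) ≈ 271.13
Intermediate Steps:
Z = 0 (Z = Mul(8, 0) = 0)
y = Rational(49, 8) (y = Add(6, Mul(Rational(1, 8), 1)) = Add(6, Rational(1, 8)) = Rational(49, 8) ≈ 6.1250)
Add(Add(80, y), 185) = Add(Add(80, Rational(49, 8)), 185) = Add(Rational(689, 8), 185) = Rational(2169, 8)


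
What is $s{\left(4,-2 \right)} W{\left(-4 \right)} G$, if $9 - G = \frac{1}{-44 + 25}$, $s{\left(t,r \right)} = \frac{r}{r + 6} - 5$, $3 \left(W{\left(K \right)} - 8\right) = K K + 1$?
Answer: $- \frac{38786}{57} \approx -680.46$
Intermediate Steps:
$W{\left(K \right)} = \frac{25}{3} + \frac{K^{2}}{3}$ ($W{\left(K \right)} = 8 + \frac{K K + 1}{3} = 8 + \frac{K^{2} + 1}{3} = 8 + \frac{1 + K^{2}}{3} = 8 + \left(\frac{1}{3} + \frac{K^{2}}{3}\right) = \frac{25}{3} + \frac{K^{2}}{3}$)
$s{\left(t,r \right)} = -5 + \frac{r}{6 + r}$ ($s{\left(t,r \right)} = \frac{r}{6 + r} - 5 = -5 + \frac{r}{6 + r}$)
$G = \frac{172}{19}$ ($G = 9 - \frac{1}{-44 + 25} = 9 - \frac{1}{-19} = 9 - - \frac{1}{19} = 9 + \frac{1}{19} = \frac{172}{19} \approx 9.0526$)
$s{\left(4,-2 \right)} W{\left(-4 \right)} G = \frac{2 \left(-15 - -4\right)}{6 - 2} \left(\frac{25}{3} + \frac{\left(-4\right)^{2}}{3}\right) \frac{172}{19} = \frac{2 \left(-15 + 4\right)}{4} \left(\frac{25}{3} + \frac{1}{3} \cdot 16\right) \frac{172}{19} = 2 \cdot \frac{1}{4} \left(-11\right) \left(\frac{25}{3} + \frac{16}{3}\right) \frac{172}{19} = \left(- \frac{11}{2}\right) \frac{41}{3} \cdot \frac{172}{19} = \left(- \frac{451}{6}\right) \frac{172}{19} = - \frac{38786}{57}$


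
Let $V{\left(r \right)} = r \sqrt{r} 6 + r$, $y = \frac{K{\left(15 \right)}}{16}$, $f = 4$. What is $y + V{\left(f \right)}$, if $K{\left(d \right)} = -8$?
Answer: $\frac{103}{2} \approx 51.5$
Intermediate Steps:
$y = - \frac{1}{2}$ ($y = - \frac{8}{16} = \left(-8\right) \frac{1}{16} = - \frac{1}{2} \approx -0.5$)
$V{\left(r \right)} = r + 6 r^{\frac{3}{2}}$ ($V{\left(r \right)} = r^{\frac{3}{2}} \cdot 6 + r = 6 r^{\frac{3}{2}} + r = r + 6 r^{\frac{3}{2}}$)
$y + V{\left(f \right)} = - \frac{1}{2} + \left(4 + 6 \cdot 4^{\frac{3}{2}}\right) = - \frac{1}{2} + \left(4 + 6 \cdot 8\right) = - \frac{1}{2} + \left(4 + 48\right) = - \frac{1}{2} + 52 = \frac{103}{2}$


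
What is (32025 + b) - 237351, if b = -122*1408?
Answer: -377102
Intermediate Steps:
b = -171776
(32025 + b) - 237351 = (32025 - 171776) - 237351 = -139751 - 237351 = -377102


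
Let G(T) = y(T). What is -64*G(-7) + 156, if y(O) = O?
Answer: 604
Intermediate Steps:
G(T) = T
-64*G(-7) + 156 = -64*(-7) + 156 = 448 + 156 = 604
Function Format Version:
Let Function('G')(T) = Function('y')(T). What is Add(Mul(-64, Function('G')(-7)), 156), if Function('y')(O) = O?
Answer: 604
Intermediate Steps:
Function('G')(T) = T
Add(Mul(-64, Function('G')(-7)), 156) = Add(Mul(-64, -7), 156) = Add(448, 156) = 604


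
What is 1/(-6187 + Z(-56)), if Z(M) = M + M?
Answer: -1/6299 ≈ -0.00015876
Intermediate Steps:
Z(M) = 2*M
1/(-6187 + Z(-56)) = 1/(-6187 + 2*(-56)) = 1/(-6187 - 112) = 1/(-6299) = -1/6299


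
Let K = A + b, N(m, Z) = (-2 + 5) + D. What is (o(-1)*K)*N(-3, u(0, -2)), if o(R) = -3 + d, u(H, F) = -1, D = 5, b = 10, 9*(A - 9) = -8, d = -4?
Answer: -9128/9 ≈ -1014.2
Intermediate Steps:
A = 73/9 (A = 9 + (⅑)*(-8) = 9 - 8/9 = 73/9 ≈ 8.1111)
N(m, Z) = 8 (N(m, Z) = (-2 + 5) + 5 = 3 + 5 = 8)
o(R) = -7 (o(R) = -3 - 4 = -7)
K = 163/9 (K = 73/9 + 10 = 163/9 ≈ 18.111)
(o(-1)*K)*N(-3, u(0, -2)) = -7*163/9*8 = -1141/9*8 = -9128/9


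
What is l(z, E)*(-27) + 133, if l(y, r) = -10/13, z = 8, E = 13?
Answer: 1999/13 ≈ 153.77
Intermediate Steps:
l(y, r) = -10/13 (l(y, r) = -10*1/13 = -10/13)
l(z, E)*(-27) + 133 = -10/13*(-27) + 133 = 270/13 + 133 = 1999/13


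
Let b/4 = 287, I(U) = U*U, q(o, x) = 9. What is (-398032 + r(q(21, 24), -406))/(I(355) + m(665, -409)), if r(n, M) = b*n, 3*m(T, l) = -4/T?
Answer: -773461500/251419871 ≈ -3.0764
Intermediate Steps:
I(U) = U²
b = 1148 (b = 4*287 = 1148)
m(T, l) = -4/(3*T) (m(T, l) = (-4/T)/3 = -4/(3*T))
r(n, M) = 1148*n
(-398032 + r(q(21, 24), -406))/(I(355) + m(665, -409)) = (-398032 + 1148*9)/(355² - 4/3/665) = (-398032 + 10332)/(126025 - 4/3*1/665) = -387700/(126025 - 4/1995) = -387700/251419871/1995 = -387700*1995/251419871 = -773461500/251419871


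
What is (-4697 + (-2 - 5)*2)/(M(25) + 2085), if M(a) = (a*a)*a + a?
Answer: -4711/17735 ≈ -0.26563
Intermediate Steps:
M(a) = a + a³ (M(a) = a²*a + a = a³ + a = a + a³)
(-4697 + (-2 - 5)*2)/(M(25) + 2085) = (-4697 + (-2 - 5)*2)/((25 + 25³) + 2085) = (-4697 - 7*2)/((25 + 15625) + 2085) = (-4697 - 14)/(15650 + 2085) = -4711/17735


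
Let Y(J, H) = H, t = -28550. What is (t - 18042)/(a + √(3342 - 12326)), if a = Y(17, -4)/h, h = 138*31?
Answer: 49830144*I/(I + 2139*√2246) ≈ 0.0048491 + 491.56*I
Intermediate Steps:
h = 4278
a = -2/2139 (a = -4/4278 = -4*1/4278 = -2/2139 ≈ -0.00093502)
(t - 18042)/(a + √(3342 - 12326)) = (-28550 - 18042)/(-2/2139 + √(3342 - 12326)) = -46592/(-2/2139 + √(-8984)) = -46592/(-2/2139 + 2*I*√2246)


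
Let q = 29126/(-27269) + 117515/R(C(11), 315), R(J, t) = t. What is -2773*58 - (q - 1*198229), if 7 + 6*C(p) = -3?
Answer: 63603559696/1717947 ≈ 37023.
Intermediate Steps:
C(p) = -5/3 (C(p) = -7/6 + (1/6)*(-3) = -7/6 - 1/2 = -5/3)
q = 639068369/1717947 (q = 29126/(-27269) + 117515/315 = 29126*(-1/27269) + 117515*(1/315) = -29126/27269 + 23503/63 = 639068369/1717947 ≈ 372.00)
-2773*58 - (q - 1*198229) = -2773*58 - (639068369/1717947 - 1*198229) = -160834 - (639068369/1717947 - 198229) = -160834 - 1*(-339907847494/1717947) = -160834 + 339907847494/1717947 = 63603559696/1717947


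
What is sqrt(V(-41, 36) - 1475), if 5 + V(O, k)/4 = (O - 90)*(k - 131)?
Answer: 3*sqrt(5365) ≈ 219.74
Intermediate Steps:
V(O, k) = -20 + 4*(-131 + k)*(-90 + O) (V(O, k) = -20 + 4*((O - 90)*(k - 131)) = -20 + 4*((-90 + O)*(-131 + k)) = -20 + 4*((-131 + k)*(-90 + O)) = -20 + 4*(-131 + k)*(-90 + O))
sqrt(V(-41, 36) - 1475) = sqrt((47140 - 524*(-41) - 360*36 + 4*(-41)*36) - 1475) = sqrt((47140 + 21484 - 12960 - 5904) - 1475) = sqrt(49760 - 1475) = sqrt(48285) = 3*sqrt(5365)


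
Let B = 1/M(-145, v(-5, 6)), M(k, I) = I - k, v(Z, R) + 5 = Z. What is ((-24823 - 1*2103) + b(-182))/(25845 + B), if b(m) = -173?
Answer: -3658365/3489076 ≈ -1.0485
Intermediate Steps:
v(Z, R) = -5 + Z
B = 1/135 (B = 1/((-5 - 5) - 1*(-145)) = 1/(-10 + 145) = 1/135 ≈ 0.0074074)
((-24823 - 1*2103) + b(-182))/(25845 + B) = ((-24823 - 1*2103) - 173)/(25845 + 1/135) = ((-24823 - 2103) - 173)/(3489076/135) = (-26926 - 173)*(135/3489076) = -27099*135/3489076 = -3658365/3489076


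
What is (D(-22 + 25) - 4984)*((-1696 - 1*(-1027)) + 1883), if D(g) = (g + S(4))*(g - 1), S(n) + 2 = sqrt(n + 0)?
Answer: -6043292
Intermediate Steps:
S(n) = -2 + sqrt(n) (S(n) = -2 + sqrt(n + 0) = -2 + sqrt(n))
D(g) = g*(-1 + g) (D(g) = (g + (-2 + sqrt(4)))*(g - 1) = (g + (-2 + 2))*(-1 + g) = (g + 0)*(-1 + g) = g*(-1 + g))
(D(-22 + 25) - 4984)*((-1696 - 1*(-1027)) + 1883) = ((-22 + 25)*(-1 + (-22 + 25)) - 4984)*((-1696 - 1*(-1027)) + 1883) = (3*(-1 + 3) - 4984)*((-1696 + 1027) + 1883) = (3*2 - 4984)*(-669 + 1883) = (6 - 4984)*1214 = -4978*1214 = -6043292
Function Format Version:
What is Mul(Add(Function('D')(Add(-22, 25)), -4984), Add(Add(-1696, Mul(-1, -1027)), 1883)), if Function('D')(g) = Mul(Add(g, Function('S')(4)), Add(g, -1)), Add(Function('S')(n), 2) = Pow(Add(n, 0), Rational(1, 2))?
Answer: -6043292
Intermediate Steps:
Function('S')(n) = Add(-2, Pow(n, Rational(1, 2))) (Function('S')(n) = Add(-2, Pow(Add(n, 0), Rational(1, 2))) = Add(-2, Pow(n, Rational(1, 2))))
Function('D')(g) = Mul(g, Add(-1, g)) (Function('D')(g) = Mul(Add(g, Add(-2, Pow(4, Rational(1, 2)))), Add(g, -1)) = Mul(Add(g, Add(-2, 2)), Add(-1, g)) = Mul(Add(g, 0), Add(-1, g)) = Mul(g, Add(-1, g)))
Mul(Add(Function('D')(Add(-22, 25)), -4984), Add(Add(-1696, Mul(-1, -1027)), 1883)) = Mul(Add(Mul(Add(-22, 25), Add(-1, Add(-22, 25))), -4984), Add(Add(-1696, Mul(-1, -1027)), 1883)) = Mul(Add(Mul(3, Add(-1, 3)), -4984), Add(Add(-1696, 1027), 1883)) = Mul(Add(Mul(3, 2), -4984), Add(-669, 1883)) = Mul(Add(6, -4984), 1214) = Mul(-4978, 1214) = -6043292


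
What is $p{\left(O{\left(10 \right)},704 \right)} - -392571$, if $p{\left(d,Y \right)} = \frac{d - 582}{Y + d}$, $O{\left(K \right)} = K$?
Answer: $\frac{140147561}{357} \approx 3.9257 \cdot 10^{5}$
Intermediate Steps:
$p{\left(d,Y \right)} = \frac{-582 + d}{Y + d}$
$p{\left(O{\left(10 \right)},704 \right)} - -392571 = \frac{-582 + 10}{704 + 10} - -392571 = \frac{1}{714} \left(-572\right) + 392571 = - \frac{286}{357} + 392571 = \frac{140147561}{357}$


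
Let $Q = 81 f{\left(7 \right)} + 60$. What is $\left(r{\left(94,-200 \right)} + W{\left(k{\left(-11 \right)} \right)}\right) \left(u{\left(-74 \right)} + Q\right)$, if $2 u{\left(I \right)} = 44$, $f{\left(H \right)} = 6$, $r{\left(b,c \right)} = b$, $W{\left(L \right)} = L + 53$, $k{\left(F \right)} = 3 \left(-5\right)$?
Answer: $74976$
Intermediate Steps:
$k{\left(F \right)} = -15$
$W{\left(L \right)} = 53 + L$
$u{\left(I \right)} = 22$ ($u{\left(I \right)} = \frac{1}{2} \cdot 44 = 22$)
$Q = 546$ ($Q = 81 \cdot 6 + 60 = 486 + 60 = 546$)
$\left(r{\left(94,-200 \right)} + W{\left(k{\left(-11 \right)} \right)}\right) \left(u{\left(-74 \right)} + Q\right) = \left(94 + \left(53 - 15\right)\right) \left(22 + 546\right) = \left(94 + 38\right) 568 = 132 \cdot 568 = 74976$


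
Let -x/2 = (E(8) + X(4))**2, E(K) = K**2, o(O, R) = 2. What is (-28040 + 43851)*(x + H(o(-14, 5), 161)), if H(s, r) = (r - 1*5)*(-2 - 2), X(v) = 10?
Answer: -183028136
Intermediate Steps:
H(s, r) = 20 - 4*r (H(s, r) = (r - 5)*(-4) = (-5 + r)*(-4) = 20 - 4*r)
x = -10952 (x = -2*(8**2 + 10)**2 = -2*(64 + 10)**2 = -2*74**2 = -2*5476 = -10952)
(-28040 + 43851)*(x + H(o(-14, 5), 161)) = (-28040 + 43851)*(-10952 + (20 - 4*161)) = 15811*(-10952 + (20 - 644)) = 15811*(-10952 - 624) = 15811*(-11576) = -183028136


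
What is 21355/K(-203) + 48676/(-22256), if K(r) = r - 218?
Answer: -123942369/2342444 ≈ -52.912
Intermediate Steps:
K(r) = -218 + r
21355/K(-203) + 48676/(-22256) = 21355/(-218 - 203) + 48676/(-22256) = 21355/(-421) + 48676*(-1/22256) = 21355*(-1/421) - 12169/5564 = -21355/421 - 12169/5564 = -123942369/2342444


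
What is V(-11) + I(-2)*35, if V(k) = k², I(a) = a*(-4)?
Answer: 401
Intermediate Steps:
I(a) = -4*a
V(-11) + I(-2)*35 = (-11)² - 4*(-2)*35 = 121 + 8*35 = 121 + 280 = 401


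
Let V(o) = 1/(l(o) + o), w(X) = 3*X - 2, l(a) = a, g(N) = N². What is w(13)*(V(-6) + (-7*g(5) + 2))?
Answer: -76849/12 ≈ -6404.1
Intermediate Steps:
w(X) = -2 + 3*X
V(o) = 1/(2*o) (V(o) = 1/(o + o) = 1/(2*o))
w(13)*(V(-6) + (-7*g(5) + 2)) = (-2 + 3*13)*((½)/(-6) + (-7*5² + 2)) = (-2 + 39)*((½)*(-⅙) + (-7*25 + 2)) = 37*(-1/12 + (-175 + 2)) = 37*(-1/12 - 173) = 37*(-2077/12) = -76849/12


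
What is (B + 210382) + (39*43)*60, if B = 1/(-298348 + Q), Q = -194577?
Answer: 153300660849/492925 ≈ 3.1100e+5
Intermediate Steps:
B = -1/492925 (B = 1/(-298348 - 194577) = 1/(-492925) = -1/492925 ≈ -2.0287e-6)
(B + 210382) + (39*43)*60 = (-1/492925 + 210382) + (39*43)*60 = 103702547349/492925 + 1677*60 = 103702547349/492925 + 100620 = 153300660849/492925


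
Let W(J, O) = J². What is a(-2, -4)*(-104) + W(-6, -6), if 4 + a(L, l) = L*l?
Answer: -380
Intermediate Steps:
a(L, l) = -4 + L*l
a(-2, -4)*(-104) + W(-6, -6) = (-4 - 2*(-4))*(-104) + (-6)² = (-4 + 8)*(-104) + 36 = 4*(-104) + 36 = -416 + 36 = -380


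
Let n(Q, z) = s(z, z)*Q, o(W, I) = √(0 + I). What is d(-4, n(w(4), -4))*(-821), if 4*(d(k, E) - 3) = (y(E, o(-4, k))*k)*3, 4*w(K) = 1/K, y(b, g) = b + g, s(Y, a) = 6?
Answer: -12315/8 + 4926*I ≈ -1539.4 + 4926.0*I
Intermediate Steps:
o(W, I) = √I
w(K) = 1/(4*K)
n(Q, z) = 6*Q
d(k, E) = 3 + 3*k*(E + √k)/4 (d(k, E) = 3 + (((E + √k)*k)*3)/4 = 3 + ((k*(E + √k))*3)/4 = 3 + (3*k*(E + √k))/4 = 3 + 3*k*(E + √k)/4)
d(-4, n(w(4), -4))*(-821) = (3 + (¾)*(-4)*(6*((¼)/4) + √(-4)))*(-821) = (3 + (¾)*(-4)*(6*((¼)*(¼)) + 2*I))*(-821) = (3 + (¾)*(-4)*(6*(1/16) + 2*I))*(-821) = (3 + (¾)*(-4)*(3/8 + 2*I))*(-821) = (3 + (-9/8 - 6*I))*(-821) = (15/8 - 6*I)*(-821) = -12315/8 + 4926*I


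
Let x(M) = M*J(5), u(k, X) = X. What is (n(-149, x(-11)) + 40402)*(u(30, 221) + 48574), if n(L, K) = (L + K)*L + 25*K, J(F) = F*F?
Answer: 4718622885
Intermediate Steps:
J(F) = F²
x(M) = 25*M (x(M) = M*5² = M*25 = 25*M)
n(L, K) = 25*K + L*(K + L) (n(L, K) = (K + L)*L + 25*K = L*(K + L) + 25*K = 25*K + L*(K + L))
(n(-149, x(-11)) + 40402)*(u(30, 221) + 48574) = (((-149)² + 25*(25*(-11)) + (25*(-11))*(-149)) + 40402)*(221 + 48574) = ((22201 + 25*(-275) - 275*(-149)) + 40402)*48795 = ((22201 - 6875 + 40975) + 40402)*48795 = (56301 + 40402)*48795 = 96703*48795 = 4718622885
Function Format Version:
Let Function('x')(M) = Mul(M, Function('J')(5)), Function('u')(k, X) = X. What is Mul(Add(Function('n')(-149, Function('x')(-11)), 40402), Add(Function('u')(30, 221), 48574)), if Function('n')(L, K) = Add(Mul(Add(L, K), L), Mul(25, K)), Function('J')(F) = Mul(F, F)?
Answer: 4718622885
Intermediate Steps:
Function('J')(F) = Pow(F, 2)
Function('x')(M) = Mul(25, M) (Function('x')(M) = Mul(M, Pow(5, 2)) = Mul(M, 25) = Mul(25, M))
Function('n')(L, K) = Add(Mul(25, K), Mul(L, Add(K, L))) (Function('n')(L, K) = Add(Mul(Add(K, L), L), Mul(25, K)) = Add(Mul(L, Add(K, L)), Mul(25, K)) = Add(Mul(25, K), Mul(L, Add(K, L))))
Mul(Add(Function('n')(-149, Function('x')(-11)), 40402), Add(Function('u')(30, 221), 48574)) = Mul(Add(Add(Pow(-149, 2), Mul(25, Mul(25, -11)), Mul(Mul(25, -11), -149)), 40402), Add(221, 48574)) = Mul(Add(Add(22201, Mul(25, -275), Mul(-275, -149)), 40402), 48795) = Mul(Add(Add(22201, -6875, 40975), 40402), 48795) = Mul(Add(56301, 40402), 48795) = Mul(96703, 48795) = 4718622885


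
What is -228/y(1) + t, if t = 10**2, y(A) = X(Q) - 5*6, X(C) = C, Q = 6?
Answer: 219/2 ≈ 109.50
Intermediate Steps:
y(A) = -24 (y(A) = 6 - 5*6 = 6 - 30 = -24)
t = 100
-228/y(1) + t = -228/(-24) + 100 = -1/24*(-228) + 100 = 19/2 + 100 = 219/2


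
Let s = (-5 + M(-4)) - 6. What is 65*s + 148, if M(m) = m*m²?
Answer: -4727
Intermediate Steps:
M(m) = m³
s = -75 (s = (-5 + (-4)³) - 6 = (-5 - 64) - 6 = -69 - 6 = -75)
65*s + 148 = 65*(-75) + 148 = -4875 + 148 = -4727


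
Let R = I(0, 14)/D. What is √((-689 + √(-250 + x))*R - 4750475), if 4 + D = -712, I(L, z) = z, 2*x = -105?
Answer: √(-608838151266 - 13783*I*√10)/358 ≈ 7.8015e-5 - 2179.6*I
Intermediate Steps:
x = -105/2 (x = (½)*(-105) = -105/2 ≈ -52.500)
D = -716 (D = -4 - 712 = -716)
R = -7/358 (R = 14/(-716) = 14*(-1/716) = -7/358 ≈ -0.019553)
√((-689 + √(-250 + x))*R - 4750475) = √((-689 + √(-250 - 105/2))*(-7/358) - 4750475) = √((-689 + √(-605/2))*(-7/358) - 4750475) = √((-689 + 11*I*√10/2)*(-7/358) - 4750475) = √((4823/358 - 77*I*√10/716) - 4750475) = √(-1700665227/358 - 77*I*√10/716)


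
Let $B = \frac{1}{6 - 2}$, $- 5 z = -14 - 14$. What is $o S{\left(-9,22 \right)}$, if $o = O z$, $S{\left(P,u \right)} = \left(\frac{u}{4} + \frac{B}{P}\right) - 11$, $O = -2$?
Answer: $\frac{2786}{45} \approx 61.911$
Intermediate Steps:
$z = \frac{28}{5}$ ($z = - \frac{-14 - 14}{5} = \left(- \frac{1}{5}\right) \left(-28\right) = \frac{28}{5} \approx 5.6$)
$B = \frac{1}{4} \approx 0.25$
$S{\left(P,u \right)} = -11 + \frac{u}{4} + \frac{1}{4 P}$ ($S{\left(P,u \right)} = \left(\frac{u}{4} + \frac{1}{4 P}\right) - 11 = -11 + \frac{u}{4} + \frac{1}{4 P}$)
$o = - \frac{56}{5}$ ($o = \left(-2\right) \frac{28}{5} = - \frac{56}{5} \approx -11.2$)
$o S{\left(-9,22 \right)} = - \frac{56 \frac{1 - 9 \left(-44 + 22\right)}{4 \left(-9\right)}}{5} = - \frac{56 \cdot \frac{1}{4} \left(- \frac{1}{9}\right) \left(1 - -198\right)}{5} = - \frac{56 \cdot \frac{1}{4} \left(- \frac{1}{9}\right) \left(1 + 198\right)}{5} = - \frac{56 \cdot \frac{1}{4} \left(- \frac{1}{9}\right) 199}{5} = \left(- \frac{56}{5}\right) \left(- \frac{199}{36}\right) = \frac{2786}{45}$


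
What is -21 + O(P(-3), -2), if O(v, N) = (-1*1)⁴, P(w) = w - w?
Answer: -20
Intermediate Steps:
P(w) = 0
O(v, N) = 1 (O(v, N) = (-1)⁴ = 1)
-21 + O(P(-3), -2) = -21 + 1 = -20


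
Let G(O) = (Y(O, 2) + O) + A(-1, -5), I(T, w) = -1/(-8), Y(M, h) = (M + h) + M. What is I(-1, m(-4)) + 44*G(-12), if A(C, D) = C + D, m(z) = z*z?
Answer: -14079/8 ≈ -1759.9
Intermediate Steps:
m(z) = z²
Y(M, h) = h + 2*M
I(T, w) = ⅛ (I(T, w) = -1*(-⅛) = ⅛)
G(O) = -4 + 3*O (G(O) = ((2 + 2*O) + O) + (-1 - 5) = (2 + 3*O) - 6 = -4 + 3*O)
I(-1, m(-4)) + 44*G(-12) = ⅛ + 44*(-4 + 3*(-12)) = ⅛ + 44*(-4 - 36) = ⅛ + 44*(-40) = ⅛ - 1760 = -14079/8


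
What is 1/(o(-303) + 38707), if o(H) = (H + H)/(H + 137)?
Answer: 83/3212984 ≈ 2.5833e-5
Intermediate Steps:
o(H) = 2*H/(137 + H) (o(H) = (2*H)/(137 + H) = 2*H/(137 + H))
1/(o(-303) + 38707) = 1/(2*(-303)/(137 - 303) + 38707) = 1/(2*(-303)/(-166) + 38707) = 1/(2*(-303)*(-1/166) + 38707) = 1/(303/83 + 38707) = 1/(3212984/83) = 83/3212984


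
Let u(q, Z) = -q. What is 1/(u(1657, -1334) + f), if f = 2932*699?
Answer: 1/2047811 ≈ 4.8833e-7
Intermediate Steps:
f = 2049468
1/(u(1657, -1334) + f) = 1/(-1*1657 + 2049468) = 1/(-1657 + 2049468) = 1/2047811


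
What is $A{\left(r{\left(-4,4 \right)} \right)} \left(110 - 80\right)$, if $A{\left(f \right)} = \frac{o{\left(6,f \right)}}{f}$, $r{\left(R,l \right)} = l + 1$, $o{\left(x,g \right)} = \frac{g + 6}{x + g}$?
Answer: $6$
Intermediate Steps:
$o{\left(x,g \right)} = \frac{6 + g}{g + x}$
$r{\left(R,l \right)} = 1 + l$
$A{\left(f \right)} = \frac{1}{f}$ ($A{\left(f \right)} = \frac{\frac{1}{f + 6} \left(6 + f\right)}{f} = \frac{\frac{1}{6 + f} \left(6 + f\right)}{f} = 1 \frac{1}{f} = \frac{1}{f}$)
$A{\left(r{\left(-4,4 \right)} \right)} \left(110 - 80\right) = \frac{110 - 80}{1 + 4} = \frac{1}{5} \cdot 30 = 6$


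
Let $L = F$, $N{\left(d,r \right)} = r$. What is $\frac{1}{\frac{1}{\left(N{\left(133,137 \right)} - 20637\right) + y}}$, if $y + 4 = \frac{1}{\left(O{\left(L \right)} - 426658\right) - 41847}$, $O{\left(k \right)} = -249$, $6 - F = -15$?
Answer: $- \frac{9611332017}{468754} \approx -20504.0$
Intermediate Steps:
$F = 21$ ($F = 6 - -15 = 6 + 15 = 21$)
$L = 21$
$y = - \frac{1875017}{468754}$ ($y = -4 + \frac{1}{\left(-249 - 426658\right) - 41847} = -4 + \frac{1}{-426907 - 41847} = -4 + \frac{1}{-468754} = -4 - \frac{1}{468754} = - \frac{1875017}{468754} \approx -4.0$)
$\frac{1}{\frac{1}{\left(N{\left(133,137 \right)} - 20637\right) + y}} = \frac{1}{\frac{1}{\left(137 - 20637\right) - \frac{1875017}{468754}}} = \frac{1}{\frac{1}{-20500 - \frac{1875017}{468754}}} = \frac{1}{\frac{1}{- \frac{9611332017}{468754}}} = \frac{1}{- \frac{468754}{9611332017}} = - \frac{9611332017}{468754}$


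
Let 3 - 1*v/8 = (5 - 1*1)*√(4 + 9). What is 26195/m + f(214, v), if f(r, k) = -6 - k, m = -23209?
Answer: -722465/23209 + 32*√13 ≈ 84.249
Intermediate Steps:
v = 24 - 32*√13 (v = 24 - 8*(5 - 1*1)*√(4 + 9) = 24 - 8*(5 - 1)*√13 = 24 - 32*√13 ≈ -91.378)
26195/m + f(214, v) = 26195/(-23209) + (-6 - (24 - 32*√13)) = 26195*(-1/23209) + (-6 + (-24 + 32*√13)) = -26195/23209 + (-30 + 32*√13) = -722465/23209 + 32*√13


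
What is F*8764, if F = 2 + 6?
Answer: 70112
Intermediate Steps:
F = 8
F*8764 = 8*8764 = 70112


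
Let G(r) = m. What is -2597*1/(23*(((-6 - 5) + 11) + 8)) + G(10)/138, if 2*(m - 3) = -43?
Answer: -7865/552 ≈ -14.248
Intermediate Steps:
m = -37/2 (m = 3 + (½)*(-43) = 3 - 43/2 = -37/2 ≈ -18.500)
G(r) = -37/2
-2597*1/(23*(((-6 - 5) + 11) + 8)) + G(10)/138 = -2597*1/(23*(((-6 - 5) + 11) + 8)) - 37/2/138 = -2597*1/(23*((-11 + 11) + 8)) - 37/2*1/138 = -2597*1/(23*(0 + 8)) - 37/276 = -2597/(8*23) - 37/276 = -2597/184 - 37/276 = -7865/552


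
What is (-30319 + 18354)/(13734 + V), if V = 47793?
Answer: -11965/61527 ≈ -0.19447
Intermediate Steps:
(-30319 + 18354)/(13734 + V) = (-30319 + 18354)/(13734 + 47793) = -11965/61527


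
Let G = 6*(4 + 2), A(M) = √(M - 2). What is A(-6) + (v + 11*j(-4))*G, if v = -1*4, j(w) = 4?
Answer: 1440 + 2*I*√2 ≈ 1440.0 + 2.8284*I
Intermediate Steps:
A(M) = √(-2 + M)
v = -4
G = 36 (G = 6*6 = 36)
A(-6) + (v + 11*j(-4))*G = √(-2 - 6) + (-4 + 11*4)*36 = √(-8) + (-4 + 44)*36 = 2*I*√2 + 40*36 = 2*I*√2 + 1440 = 1440 + 2*I*√2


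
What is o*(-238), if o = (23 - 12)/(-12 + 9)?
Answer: 2618/3 ≈ 872.67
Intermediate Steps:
o = -11/3 (o = 11/(-3) = 11*(-⅓) = -11/3 ≈ -3.6667)
o*(-238) = -11/3*(-238) = 2618/3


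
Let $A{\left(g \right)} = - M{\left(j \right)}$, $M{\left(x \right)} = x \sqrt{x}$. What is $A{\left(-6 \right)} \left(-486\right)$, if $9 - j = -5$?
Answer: $6804 \sqrt{14} \approx 25458.0$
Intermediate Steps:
$j = 14$ ($j = 9 - -5 = 9 + 5 = 14$)
$M{\left(x \right)} = x^{\frac{3}{2}}$
$A{\left(g \right)} = - 14 \sqrt{14}$ ($A{\left(g \right)} = - 14^{\frac{3}{2}} = - 14 \sqrt{14}$)
$A{\left(-6 \right)} \left(-486\right) = - 14 \sqrt{14} \left(-486\right) = 6804 \sqrt{14}$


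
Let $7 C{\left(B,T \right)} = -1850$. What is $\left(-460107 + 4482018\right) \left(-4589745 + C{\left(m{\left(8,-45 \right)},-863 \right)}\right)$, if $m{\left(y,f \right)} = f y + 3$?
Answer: $- \frac{129224261854215}{7} \approx -1.8461 \cdot 10^{13}$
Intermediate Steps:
$m{\left(y,f \right)} = 3 + f y$
$C{\left(B,T \right)} = - \frac{1850}{7}$ ($C{\left(B,T \right)} = \frac{1}{7} \left(-1850\right) = - \frac{1850}{7}$)
$\left(-460107 + 4482018\right) \left(-4589745 + C{\left(m{\left(8,-45 \right)},-863 \right)}\right) = \left(-460107 + 4482018\right) \left(-4589745 - \frac{1850}{7}\right) = 4021911 \left(- \frac{32130065}{7}\right) = - \frac{129224261854215}{7}$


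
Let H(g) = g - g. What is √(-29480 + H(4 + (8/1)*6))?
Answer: 2*I*√7370 ≈ 171.7*I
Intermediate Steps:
H(g) = 0
√(-29480 + H(4 + (8/1)*6)) = √(-29480 + 0) = √(-29480) = 2*I*√7370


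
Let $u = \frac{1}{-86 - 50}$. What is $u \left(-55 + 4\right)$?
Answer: $\frac{3}{8} \approx 0.375$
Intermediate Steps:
$u = - \frac{1}{136}$ ($u = \frac{1}{-136} = - \frac{1}{136} \approx -0.0073529$)
$u \left(-55 + 4\right) = - \frac{-55 + 4}{136} = \left(- \frac{1}{136}\right) \left(-51\right) = \frac{3}{8}$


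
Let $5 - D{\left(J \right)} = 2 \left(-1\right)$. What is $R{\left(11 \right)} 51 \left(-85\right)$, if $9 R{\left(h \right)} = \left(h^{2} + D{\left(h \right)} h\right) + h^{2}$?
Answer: $- \frac{460955}{3} \approx -1.5365 \cdot 10^{5}$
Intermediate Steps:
$D{\left(J \right)} = 7$ ($D{\left(J \right)} = 5 - 2 \left(-1\right) = 5 - -2 = 5 + 2 = 7$)
$R{\left(h \right)} = \frac{2 h^{2}}{9} + \frac{7 h}{9}$ ($R{\left(h \right)} = \frac{\left(h^{2} + 7 h\right) + h^{2}}{9} = \frac{2 h^{2} + 7 h}{9} = \frac{2 h^{2}}{9} + \frac{7 h}{9}$)
$R{\left(11 \right)} 51 \left(-85\right) = \frac{1}{9} \cdot 11 \left(7 + 2 \cdot 11\right) 51 \left(-85\right) = \frac{1}{9} \cdot 11 \left(7 + 22\right) 51 \left(-85\right) = \frac{1}{9} \cdot 11 \cdot 29 \cdot 51 \left(-85\right) = \frac{319}{9} \cdot 51 \left(-85\right) = \frac{5423}{3} \left(-85\right) = - \frac{460955}{3}$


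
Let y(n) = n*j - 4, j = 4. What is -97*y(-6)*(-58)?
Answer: -157528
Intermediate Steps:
y(n) = -4 + 4*n (y(n) = n*4 - 4 = 4*n - 4 = -4 + 4*n)
-97*y(-6)*(-58) = -97*(-4 + 4*(-6))*(-58) = -97*(-4 - 24)*(-58) = -97*(-28)*(-58) = 2716*(-58) = -157528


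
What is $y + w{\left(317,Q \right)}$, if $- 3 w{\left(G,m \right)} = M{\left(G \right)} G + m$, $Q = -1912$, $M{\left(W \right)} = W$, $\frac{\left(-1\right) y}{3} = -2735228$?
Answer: $8172825$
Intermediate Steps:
$y = 8205684$ ($y = \left(-3\right) \left(-2735228\right) = 8205684$)
$w{\left(G,m \right)} = - \frac{m}{3} - \frac{G^{2}}{3}$ ($w{\left(G,m \right)} = - \frac{G G + m}{3} = - \frac{G^{2} + m}{3} = - \frac{m + G^{2}}{3} = - \frac{m}{3} - \frac{G^{2}}{3}$)
$y + w{\left(317,Q \right)} = 8205684 - \left(- \frac{1912}{3} + \frac{317^{2}}{3}\right) = 8205684 + \left(\frac{1912}{3} - \frac{100489}{3}\right) = 8205684 - 32859 = 8172825$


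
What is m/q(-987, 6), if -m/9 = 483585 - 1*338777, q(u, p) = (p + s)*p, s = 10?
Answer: -54303/4 ≈ -13576.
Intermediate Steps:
q(u, p) = p*(10 + p) (q(u, p) = (p + 10)*p = (10 + p)*p = p*(10 + p))
m = -1303272 (m = -9*(483585 - 1*338777) = -9*(483585 - 338777) = -9*144808 = -1303272)
m/q(-987, 6) = -1303272*1/(6*(10 + 6)) = -1303272/(6*16) = -1303272/96 = -1303272*1/96 = -54303/4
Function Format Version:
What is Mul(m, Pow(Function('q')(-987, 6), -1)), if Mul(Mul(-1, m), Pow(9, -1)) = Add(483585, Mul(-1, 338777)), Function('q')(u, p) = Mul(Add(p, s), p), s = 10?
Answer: Rational(-54303, 4) ≈ -13576.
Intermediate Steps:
Function('q')(u, p) = Mul(p, Add(10, p)) (Function('q')(u, p) = Mul(Add(p, 10), p) = Mul(Add(10, p), p) = Mul(p, Add(10, p)))
m = -1303272 (m = Mul(-9, Add(483585, Mul(-1, 338777))) = Mul(-9, Add(483585, -338777)) = Mul(-9, 144808) = -1303272)
Mul(m, Pow(Function('q')(-987, 6), -1)) = Mul(-1303272, Pow(Mul(6, Add(10, 6)), -1)) = Mul(-1303272, Pow(Mul(6, 16), -1)) = Mul(-1303272, Pow(96, -1)) = Mul(-1303272, Rational(1, 96)) = Rational(-54303, 4)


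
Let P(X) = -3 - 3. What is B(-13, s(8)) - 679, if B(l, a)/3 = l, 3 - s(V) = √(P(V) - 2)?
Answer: -718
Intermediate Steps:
P(X) = -6
s(V) = 3 - 2*I*√2 (s(V) = 3 - √(-6 - 2) = 3 - √(-8) = 3 - 2*I*√2)
B(l, a) = 3*l
B(-13, s(8)) - 679 = 3*(-13) - 679 = -39 - 679 = -718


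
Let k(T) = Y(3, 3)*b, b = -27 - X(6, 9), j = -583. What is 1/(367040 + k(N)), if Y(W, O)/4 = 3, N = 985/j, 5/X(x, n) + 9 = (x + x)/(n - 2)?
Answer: 17/6234312 ≈ 2.7268e-6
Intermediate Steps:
X(x, n) = 5/(-9 + 2*x/(-2 + n)) (X(x, n) = 5/(-9 + (x + x)/(n - 2)) = 5/(-9 + (2*x)/(-2 + n)) = 5/(-9 + 2*x/(-2 + n)))
b = -1342/51 (b = -27 - 5*(-2 + 9)/(18 - 9*9 + 2*6) = -27 - 5*7/(18 - 81 + 12) = -27 - 5*7/(-51) = -27 - 5*(-1)*7/51 = -27 - 1*(-35/51) = -27 + 35/51 = -1342/51 ≈ -26.314)
N = -985/583 (N = 985/(-583) = 985*(-1/583) = -985/583 ≈ -1.6895)
Y(W, O) = 12 (Y(W, O) = 4*3 = 12)
k(T) = -5368/17 (k(T) = 12*(-1342/51) = -5368/17)
1/(367040 + k(N)) = 1/(367040 - 5368/17) = 1/(6234312/17) = 17/6234312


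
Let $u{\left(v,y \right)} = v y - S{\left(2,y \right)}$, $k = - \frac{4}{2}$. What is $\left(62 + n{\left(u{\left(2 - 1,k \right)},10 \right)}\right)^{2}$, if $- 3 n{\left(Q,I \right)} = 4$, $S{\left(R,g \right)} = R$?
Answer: $\frac{33124}{9} \approx 3680.4$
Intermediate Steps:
$k = -2$ ($k = \left(-4\right) \frac{1}{2} = -2$)
$u{\left(v,y \right)} = -2 + v y$ ($u{\left(v,y \right)} = v y - 2 = -2 + v y$)
$n{\left(Q,I \right)} = - \frac{4}{3}$ ($n{\left(Q,I \right)} = \left(- \frac{1}{3}\right) 4 = - \frac{4}{3}$)
$\left(62 + n{\left(u{\left(2 - 1,k \right)},10 \right)}\right)^{2} = \left(62 - \frac{4}{3}\right)^{2} = \left(\frac{182}{3}\right)^{2} = \frac{33124}{9}$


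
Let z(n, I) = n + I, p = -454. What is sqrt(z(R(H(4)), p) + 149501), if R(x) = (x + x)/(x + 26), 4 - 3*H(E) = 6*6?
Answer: sqrt(78845127)/23 ≈ 386.06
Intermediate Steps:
H(E) = -32/3 (H(E) = 4/3 - 2*6 = 4/3 - 1/3*36 = 4/3 - 12 = -32/3)
R(x) = 2*x/(26 + x) (R(x) = (2*x)/(26 + x) = 2*x/(26 + x))
z(n, I) = I + n
sqrt(z(R(H(4)), p) + 149501) = sqrt((-454 + 2*(-32/3)/(26 - 32/3)) + 149501) = sqrt((-454 + 2*(-32/3)/(46/3)) + 149501) = sqrt((-454 + 2*(-32/3)*(3/46)) + 149501) = sqrt((-454 - 32/23) + 149501) = sqrt(-10474/23 + 149501) = sqrt(3428049/23) = sqrt(78845127)/23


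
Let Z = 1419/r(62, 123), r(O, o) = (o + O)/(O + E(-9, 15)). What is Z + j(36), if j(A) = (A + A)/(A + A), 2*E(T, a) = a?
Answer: 197611/370 ≈ 534.08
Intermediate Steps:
E(T, a) = a/2
r(O, o) = (O + o)/(15/2 + O) (r(O, o) = (o + O)/(O + (½)*15) = (O + o)/(O + 15/2) = (O + o)/(15/2 + O))
j(A) = 1 (j(A) = (2*A)/((2*A)) = (2*A)*(1/(2*A)) = 1)
Z = 197241/370 (Z = 1419/((2*(62 + 123)/(15 + 2*62))) = 1419/((2*185/(15 + 124))) = 1419/((2*185/139)) = 1419/((2*(1/139)*185)) = 1419/(370/139) = 1419*(139/370) = 197241/370 ≈ 533.08)
Z + j(36) = 197241/370 + 1 = 197611/370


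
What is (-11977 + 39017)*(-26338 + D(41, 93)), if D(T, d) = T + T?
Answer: -709962240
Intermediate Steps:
D(T, d) = 2*T
(-11977 + 39017)*(-26338 + D(41, 93)) = (-11977 + 39017)*(-26338 + 2*41) = 27040*(-26338 + 82) = 27040*(-26256) = -709962240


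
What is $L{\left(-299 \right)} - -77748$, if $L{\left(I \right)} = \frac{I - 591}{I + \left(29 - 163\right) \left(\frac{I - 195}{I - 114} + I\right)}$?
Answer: $\frac{254353674706}{3271515} \approx 77748.0$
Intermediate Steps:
$L{\left(I \right)} = \frac{-591 + I}{- 133 I - \frac{134 \left(-195 + I\right)}{-114 + I}}$ ($L{\left(I \right)} = \frac{-591 + I}{I - 134 \left(\frac{-195 + I}{-114 + I} + I\right)} = \frac{-591 + I}{I - 134 \left(I + \frac{-195 + I}{-114 + I}\right)} = \frac{-591 + I}{I - \left(134 I + \frac{134 \left(-195 + I\right)}{-114 + I}\right)} = \frac{-591 + I}{- 133 I - \frac{134 \left(-195 + I\right)}{-114 + I}}$)
$L{\left(-299 \right)} - -77748 = \frac{67374 + \left(-299\right)^{2} - -210795}{26130 - 133 \left(-299\right)^{2} + 15028 \left(-299\right)} - -77748 = \frac{67374 + 89401 + 210795}{26130 - 11890333 - 4493372} + 77748 = \frac{1}{26130 - 11890333 - 4493372} \cdot 367570 + 77748 = \frac{1}{-16357575} \cdot 367570 + 77748 = \left(- \frac{1}{16357575}\right) 367570 + 77748 = - \frac{73514}{3271515} + 77748 = \frac{254353674706}{3271515}$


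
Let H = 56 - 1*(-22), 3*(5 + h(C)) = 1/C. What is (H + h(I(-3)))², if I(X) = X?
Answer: 430336/81 ≈ 5312.8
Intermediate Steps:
h(C) = -5 + 1/(3*C)
H = 78 (H = 56 + 22 = 78)
(H + h(I(-3)))² = (78 + (-5 + (⅓)/(-3)))² = (78 + (-5 + (⅓)*(-⅓)))² = (78 + (-5 - ⅑))² = (78 - 46/9)² = (656/9)² = 430336/81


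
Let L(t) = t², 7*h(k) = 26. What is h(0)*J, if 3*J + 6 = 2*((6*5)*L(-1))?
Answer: 468/7 ≈ 66.857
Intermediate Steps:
h(k) = 26/7 (h(k) = (⅐)*26 = 26/7)
J = 18 (J = -2 + (2*((6*5)*(-1)²))/3 = -2 + (2*(30*1))/3 = -2 + (2*30)/3 = -2 + (⅓)*60 = -2 + 20 = 18)
h(0)*J = (26/7)*18 = 468/7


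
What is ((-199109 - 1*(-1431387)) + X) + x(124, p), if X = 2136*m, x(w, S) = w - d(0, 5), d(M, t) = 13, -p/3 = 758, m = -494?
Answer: 177205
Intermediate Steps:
p = -2274 (p = -3*758 = -2274)
x(w, S) = -13 + w (x(w, S) = w - 1*13 = w - 13 = -13 + w)
X = -1055184 (X = 2136*(-494) = -1055184)
((-199109 - 1*(-1431387)) + X) + x(124, p) = ((-199109 - 1*(-1431387)) - 1055184) + (-13 + 124) = ((-199109 + 1431387) - 1055184) + 111 = (1232278 - 1055184) + 111 = 177094 + 111 = 177205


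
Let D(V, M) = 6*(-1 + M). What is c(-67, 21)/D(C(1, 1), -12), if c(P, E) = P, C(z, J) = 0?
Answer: 67/78 ≈ 0.85897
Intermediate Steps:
D(V, M) = -6 + 6*M
c(-67, 21)/D(C(1, 1), -12) = -67/(-6 + 6*(-12)) = -67/(-6 - 72) = -67/(-78) = -1/78*(-67) = 67/78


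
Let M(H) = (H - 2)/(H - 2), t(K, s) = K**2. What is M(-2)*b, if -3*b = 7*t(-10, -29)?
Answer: -700/3 ≈ -233.33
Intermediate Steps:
b = -700/3 (b = -7*(-10)**2/3 = -7*100/3 = -1/3*700 = -700/3 ≈ -233.33)
M(H) = 1 (M(H) = (-2 + H)/(-2 + H) = 1)
M(-2)*b = 1*(-700/3) = -700/3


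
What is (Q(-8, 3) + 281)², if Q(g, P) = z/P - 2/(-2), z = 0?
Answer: 79524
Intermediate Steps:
Q(g, P) = 1 (Q(g, P) = 0/P - 2/(-2) = 0 - 2*(-½) = 0 + 1 = 1)
(Q(-8, 3) + 281)² = (1 + 281)² = 282² = 79524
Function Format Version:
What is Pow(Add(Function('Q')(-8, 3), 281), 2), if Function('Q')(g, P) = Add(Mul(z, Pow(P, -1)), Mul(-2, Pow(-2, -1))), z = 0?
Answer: 79524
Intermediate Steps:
Function('Q')(g, P) = 1 (Function('Q')(g, P) = Add(Mul(0, Pow(P, -1)), Mul(-2, Pow(-2, -1))) = Add(0, Mul(-2, Rational(-1, 2))) = Add(0, 1) = 1)
Pow(Add(Function('Q')(-8, 3), 281), 2) = Pow(Add(1, 281), 2) = Pow(282, 2) = 79524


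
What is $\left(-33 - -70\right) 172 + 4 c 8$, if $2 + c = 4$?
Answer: $6428$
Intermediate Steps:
$c = 2$ ($c = -2 + 4 = 2$)
$\left(-33 - -70\right) 172 + 4 c 8 = \left(-33 - -70\right) 172 + 4 \cdot 2 \cdot 8 = \left(-33 + 70\right) 172 + 8 \cdot 8 = 37 \cdot 172 + 64 = 6364 + 64 = 6428$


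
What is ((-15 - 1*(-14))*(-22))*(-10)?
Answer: -220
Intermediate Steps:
((-15 - 1*(-14))*(-22))*(-10) = ((-15 + 14)*(-22))*(-10) = -1*(-22)*(-10) = 22*(-10) = -220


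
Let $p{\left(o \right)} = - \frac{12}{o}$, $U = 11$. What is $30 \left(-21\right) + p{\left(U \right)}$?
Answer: $- \frac{6942}{11} \approx -631.09$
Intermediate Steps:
$30 \left(-21\right) + p{\left(U \right)} = 30 \left(-21\right) - \frac{12}{11} = -630 - \frac{12}{11} = - \frac{6942}{11}$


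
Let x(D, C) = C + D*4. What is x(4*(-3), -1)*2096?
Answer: -102704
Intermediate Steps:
x(D, C) = C + 4*D
x(4*(-3), -1)*2096 = (-1 + 4*(4*(-3)))*2096 = (-1 + 4*(-12))*2096 = (-1 - 48)*2096 = -49*2096 = -102704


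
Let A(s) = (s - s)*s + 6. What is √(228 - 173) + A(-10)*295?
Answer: 1770 + √55 ≈ 1777.4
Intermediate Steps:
A(s) = 6 (A(s) = 0*s + 6 = 0 + 6 = 6)
√(228 - 173) + A(-10)*295 = √(228 - 173) + 6*295 = √55 + 1770 = 1770 + √55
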